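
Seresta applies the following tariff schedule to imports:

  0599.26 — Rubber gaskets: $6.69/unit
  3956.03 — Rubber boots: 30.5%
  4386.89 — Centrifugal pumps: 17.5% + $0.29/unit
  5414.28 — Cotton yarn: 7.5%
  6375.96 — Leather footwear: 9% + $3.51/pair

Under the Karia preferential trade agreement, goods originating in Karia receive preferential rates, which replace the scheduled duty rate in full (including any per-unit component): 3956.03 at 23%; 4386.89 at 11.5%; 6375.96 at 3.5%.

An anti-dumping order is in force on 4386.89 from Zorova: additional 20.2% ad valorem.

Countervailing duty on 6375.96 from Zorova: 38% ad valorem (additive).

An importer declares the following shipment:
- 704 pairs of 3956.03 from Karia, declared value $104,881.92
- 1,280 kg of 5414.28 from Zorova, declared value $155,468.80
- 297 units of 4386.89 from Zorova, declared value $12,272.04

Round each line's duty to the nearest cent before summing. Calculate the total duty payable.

$40,495.69

Line 1 (3956.03, Karia, 704 pairs, $104,881.92):
Base rate for 3956.03 is 30.5%.
Origin Karia qualifies under the Seresta–Karia agreement and 3956.03 is covered: preferential rate 23% applies instead.
Duty = $104,881.92 × 23% = $24,122.84.
Line 2 (5414.28, Zorova, 1,280 kg, $155,468.80):
Base rate for 5414.28 is 7.5%.
Duty = $155,468.80 × 7.5% = $11,660.16.
Line 3 (4386.89, Zorova, 297 units, $12,272.04):
Base rate for 4386.89 is 17.5% + $0.29/unit.
4386.89 has an FTA preferential rate, but origin Zorova is not Karia; base rate stands.
Additional duty on 4386.89 from Zorova: +20.2%. Applied ad valorem rate: 17.5% + 20.2% = 37.7%.
Duty = $12,272.04 × 37.7% + 297 × $0.29 = $4,712.69.
Total = $24,122.84 + $11,660.16 + $4,712.69 = $40,495.69.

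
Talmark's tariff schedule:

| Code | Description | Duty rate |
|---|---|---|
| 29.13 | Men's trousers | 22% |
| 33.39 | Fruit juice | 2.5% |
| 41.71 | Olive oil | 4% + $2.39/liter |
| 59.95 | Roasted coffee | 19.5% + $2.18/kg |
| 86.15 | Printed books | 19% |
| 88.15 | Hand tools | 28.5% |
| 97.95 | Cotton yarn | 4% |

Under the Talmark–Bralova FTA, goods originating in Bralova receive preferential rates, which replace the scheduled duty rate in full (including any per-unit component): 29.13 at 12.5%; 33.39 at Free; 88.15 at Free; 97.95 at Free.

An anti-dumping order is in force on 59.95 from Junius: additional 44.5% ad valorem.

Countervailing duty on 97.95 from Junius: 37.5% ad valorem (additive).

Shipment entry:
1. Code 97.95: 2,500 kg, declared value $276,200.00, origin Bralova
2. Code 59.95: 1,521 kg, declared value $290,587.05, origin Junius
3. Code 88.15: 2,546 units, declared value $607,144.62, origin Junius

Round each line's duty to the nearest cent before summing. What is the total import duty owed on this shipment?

Line 1 (97.95, Bralova, 2,500 kg, $276,200.00):
Base rate for 97.95 is 4%.
Origin Bralova qualifies under the Talmark–Bralova agreement and 97.95 is covered: preferential rate Free applies instead.
The additional-duty order on 97.95 targets Junius, not Bralova; it does not apply.
Duty = $276,200.00 × 0% = $0.00.
Line 2 (59.95, Junius, 1,521 kg, $290,587.05):
Base rate for 59.95 is 19.5% + $2.18/kg.
Additional duty on 59.95 from Junius: +44.5%. Applied ad valorem rate: 19.5% + 44.5% = 64%.
Duty = $290,587.05 × 64% + 1,521 × $2.18 = $189,291.49.
Line 3 (88.15, Junius, 2,546 units, $607,144.62):
Base rate for 88.15 is 28.5%.
88.15 has an FTA preferential rate, but origin Junius is not Bralova; base rate stands.
Duty = $607,144.62 × 28.5% = $173,036.22.
Total = $0.00 + $189,291.49 + $173,036.22 = $362,327.71.

$362,327.71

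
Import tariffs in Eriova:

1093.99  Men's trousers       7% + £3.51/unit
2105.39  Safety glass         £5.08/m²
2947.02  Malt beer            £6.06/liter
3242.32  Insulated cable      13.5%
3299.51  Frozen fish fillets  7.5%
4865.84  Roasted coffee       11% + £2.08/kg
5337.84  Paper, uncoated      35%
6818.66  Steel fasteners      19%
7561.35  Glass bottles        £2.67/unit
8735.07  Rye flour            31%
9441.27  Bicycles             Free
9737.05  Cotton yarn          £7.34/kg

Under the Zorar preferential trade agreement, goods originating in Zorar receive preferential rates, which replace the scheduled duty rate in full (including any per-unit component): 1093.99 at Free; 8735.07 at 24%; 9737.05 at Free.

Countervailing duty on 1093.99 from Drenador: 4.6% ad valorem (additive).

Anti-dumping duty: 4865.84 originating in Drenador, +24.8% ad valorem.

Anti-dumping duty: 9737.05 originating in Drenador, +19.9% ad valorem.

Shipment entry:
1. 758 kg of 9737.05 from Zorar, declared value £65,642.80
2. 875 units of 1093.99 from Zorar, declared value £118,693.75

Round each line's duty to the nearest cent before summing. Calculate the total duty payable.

£0.00

Line 1 (9737.05, Zorar, 758 kg, £65,642.80):
Base rate for 9737.05 is £7.34/kg.
Origin Zorar qualifies under the Eriova–Zorar agreement and 9737.05 is covered: preferential rate Free applies instead.
The additional-duty order on 9737.05 targets Drenador, not Zorar; it does not apply.
Duty = £65,642.80 × 0% = £0.00.
Line 2 (1093.99, Zorar, 875 units, £118,693.75):
Base rate for 1093.99 is 7% + £3.51/unit.
Origin Zorar qualifies under the Eriova–Zorar agreement and 1093.99 is covered: preferential rate Free applies instead.
The additional-duty order on 1093.99 targets Drenador, not Zorar; it does not apply.
Duty = £118,693.75 × 0% = £0.00.
Total = £0.00 + £0.00 = £0.00.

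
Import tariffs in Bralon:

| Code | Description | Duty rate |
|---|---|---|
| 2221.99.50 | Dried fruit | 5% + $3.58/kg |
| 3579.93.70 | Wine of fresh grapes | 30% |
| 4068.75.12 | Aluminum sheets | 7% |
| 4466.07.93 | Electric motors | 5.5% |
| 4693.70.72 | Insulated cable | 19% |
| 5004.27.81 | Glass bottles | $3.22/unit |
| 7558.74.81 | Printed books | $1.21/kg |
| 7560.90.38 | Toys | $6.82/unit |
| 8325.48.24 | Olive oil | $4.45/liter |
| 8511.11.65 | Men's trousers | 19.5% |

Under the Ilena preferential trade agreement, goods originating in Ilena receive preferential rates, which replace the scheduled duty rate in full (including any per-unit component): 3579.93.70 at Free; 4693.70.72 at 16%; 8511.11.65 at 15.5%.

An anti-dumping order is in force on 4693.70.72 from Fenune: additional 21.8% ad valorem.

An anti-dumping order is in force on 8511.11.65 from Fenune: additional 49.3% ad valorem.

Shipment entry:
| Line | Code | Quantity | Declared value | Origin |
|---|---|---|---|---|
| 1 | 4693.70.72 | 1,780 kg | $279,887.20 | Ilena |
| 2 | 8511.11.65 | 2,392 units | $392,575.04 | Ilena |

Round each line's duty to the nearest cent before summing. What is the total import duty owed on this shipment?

$105,631.08

Line 1 (4693.70.72, Ilena, 1,780 kg, $279,887.20):
Base rate for 4693.70.72 is 19%.
Origin Ilena qualifies under the Bralon–Ilena agreement and 4693.70.72 is covered: preferential rate 16% applies instead.
The additional-duty order on 4693.70.72 targets Fenune, not Ilena; it does not apply.
Duty = $279,887.20 × 16% = $44,781.95.
Line 2 (8511.11.65, Ilena, 2,392 units, $392,575.04):
Base rate for 8511.11.65 is 19.5%.
Origin Ilena qualifies under the Bralon–Ilena agreement and 8511.11.65 is covered: preferential rate 15.5% applies instead.
The additional-duty order on 8511.11.65 targets Fenune, not Ilena; it does not apply.
Duty = $392,575.04 × 15.5% = $60,849.13.
Total = $44,781.95 + $60,849.13 = $105,631.08.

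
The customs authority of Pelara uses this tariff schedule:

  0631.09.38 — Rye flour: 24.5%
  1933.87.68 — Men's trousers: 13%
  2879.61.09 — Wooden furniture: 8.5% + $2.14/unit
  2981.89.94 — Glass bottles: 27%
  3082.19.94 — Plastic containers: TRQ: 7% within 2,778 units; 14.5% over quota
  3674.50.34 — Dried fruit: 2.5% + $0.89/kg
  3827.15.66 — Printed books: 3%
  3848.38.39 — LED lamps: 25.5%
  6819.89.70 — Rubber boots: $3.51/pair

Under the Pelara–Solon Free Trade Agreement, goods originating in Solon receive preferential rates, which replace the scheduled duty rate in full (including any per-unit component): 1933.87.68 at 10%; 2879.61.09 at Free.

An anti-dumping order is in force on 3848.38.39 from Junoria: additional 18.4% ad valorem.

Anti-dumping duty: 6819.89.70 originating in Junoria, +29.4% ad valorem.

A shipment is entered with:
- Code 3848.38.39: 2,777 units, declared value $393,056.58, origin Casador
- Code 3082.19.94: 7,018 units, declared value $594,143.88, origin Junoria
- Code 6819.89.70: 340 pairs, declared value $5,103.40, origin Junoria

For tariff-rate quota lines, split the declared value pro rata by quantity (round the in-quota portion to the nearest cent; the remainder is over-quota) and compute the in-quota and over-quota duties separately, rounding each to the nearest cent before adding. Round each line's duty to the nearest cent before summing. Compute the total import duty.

Line 1 (3848.38.39, Casador, 2,777 units, $393,056.58):
Base rate for 3848.38.39 is 25.5%.
The additional-duty order on 3848.38.39 targets Junoria, not Casador; it does not apply.
Duty = $393,056.58 × 25.5% = $100,229.43.
Line 2 (3082.19.94, Junoria, 7,018 units, $594,143.88):
Code 3082.19.94 is under a tariff-rate quota (threshold 2,778 units). In-quota: 2,778 units at 7%; over-quota: 4,240 units at 14.5%.
Pro-rata value split: in-quota = $594,143.88 × 2,778/7,018 = $235,185.48; over-quota = $594,143.88 − $235,185.48 = $358,958.40.
In-quota duty = $235,185.48 × 7% = $16,462.98. Over-quota duty = $358,958.40 × 14.5% = $52,048.97.
Line duty = $16,462.98 + $52,048.97 = $68,511.95.
Line 3 (6819.89.70, Junoria, 340 pairs, $5,103.40):
Base rate for 6819.89.70 is $3.51/pair.
Additional duty on 6819.89.70 from Junoria: +29.4% ad valorem. Applied ad valorem rate = 29.4%.
Duty = $5,103.40 × 29.4% + 340 × $3.51 = $2,693.80.
Total = $100,229.43 + $68,511.95 + $2,693.80 = $171,435.18.

$171,435.18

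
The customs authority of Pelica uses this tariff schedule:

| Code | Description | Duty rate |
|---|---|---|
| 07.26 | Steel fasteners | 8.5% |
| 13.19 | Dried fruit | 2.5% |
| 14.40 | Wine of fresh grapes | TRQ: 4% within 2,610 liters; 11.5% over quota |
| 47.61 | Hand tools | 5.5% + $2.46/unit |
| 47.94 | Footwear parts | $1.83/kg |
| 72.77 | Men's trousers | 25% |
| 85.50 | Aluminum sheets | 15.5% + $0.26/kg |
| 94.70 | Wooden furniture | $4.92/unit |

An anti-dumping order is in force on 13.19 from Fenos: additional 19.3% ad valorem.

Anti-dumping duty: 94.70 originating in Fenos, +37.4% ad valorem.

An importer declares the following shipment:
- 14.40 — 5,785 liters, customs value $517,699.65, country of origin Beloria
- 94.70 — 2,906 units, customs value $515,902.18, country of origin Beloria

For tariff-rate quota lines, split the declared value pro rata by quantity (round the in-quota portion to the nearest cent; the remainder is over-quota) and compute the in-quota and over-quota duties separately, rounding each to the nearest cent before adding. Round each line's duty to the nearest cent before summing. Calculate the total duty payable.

$56,315.32

Line 1 (14.40, Beloria, 5,785 liters, $517,699.65):
Code 14.40 is under a tariff-rate quota (threshold 2,610 liters). In-quota: 2,610 liters at 4%; over-quota: 3,175 liters at 11.5%.
Pro-rata value split: in-quota = $517,699.65 × 2,610/5,785 = $233,568.90; over-quota = $517,699.65 − $233,568.90 = $284,130.75.
In-quota duty = $233,568.90 × 4% = $9,342.76. Over-quota duty = $284,130.75 × 11.5% = $32,675.04.
Line duty = $9,342.76 + $32,675.04 = $42,017.80.
Line 2 (94.70, Beloria, 2,906 units, $515,902.18):
Base rate for 94.70 is $4.92/unit.
The additional-duty order on 94.70 targets Fenos, not Beloria; it does not apply.
Duty = 2,906 × $4.92 = $14,297.52.
Total = $42,017.80 + $14,297.52 = $56,315.32.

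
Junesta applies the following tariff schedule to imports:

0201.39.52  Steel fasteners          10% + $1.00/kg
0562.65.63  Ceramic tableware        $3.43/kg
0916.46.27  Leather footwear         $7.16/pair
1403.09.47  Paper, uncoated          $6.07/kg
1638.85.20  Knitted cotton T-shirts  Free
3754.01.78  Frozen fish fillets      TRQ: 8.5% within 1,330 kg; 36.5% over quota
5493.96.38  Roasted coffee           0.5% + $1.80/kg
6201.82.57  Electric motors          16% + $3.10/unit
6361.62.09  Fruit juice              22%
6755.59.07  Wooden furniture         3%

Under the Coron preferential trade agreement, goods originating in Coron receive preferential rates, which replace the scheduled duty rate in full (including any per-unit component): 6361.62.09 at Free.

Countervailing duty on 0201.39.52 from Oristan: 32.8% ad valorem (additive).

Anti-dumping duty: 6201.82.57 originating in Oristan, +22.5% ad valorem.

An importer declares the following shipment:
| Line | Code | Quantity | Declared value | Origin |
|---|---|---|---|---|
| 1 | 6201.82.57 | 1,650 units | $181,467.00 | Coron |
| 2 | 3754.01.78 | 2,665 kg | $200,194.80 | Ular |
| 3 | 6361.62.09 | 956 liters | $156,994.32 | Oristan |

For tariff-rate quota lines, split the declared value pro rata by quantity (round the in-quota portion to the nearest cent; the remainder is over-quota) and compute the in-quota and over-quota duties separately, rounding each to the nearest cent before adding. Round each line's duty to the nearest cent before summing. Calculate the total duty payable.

Line 1 (6201.82.57, Coron, 1,650 units, $181,467.00):
Base rate for 6201.82.57 is 16% + $3.10/unit.
Origin Coron is the FTA partner but 6201.82.57 is not on the preference list; base rate stands.
The additional-duty order on 6201.82.57 targets Oristan, not Coron; it does not apply.
Duty = $181,467.00 × 16% + 1,650 × $3.10 = $34,149.72.
Line 2 (3754.01.78, Ular, 2,665 kg, $200,194.80):
Code 3754.01.78 is under a tariff-rate quota (threshold 1,330 kg). In-quota: 1,330 kg at 8.5%; over-quota: 1,335 kg at 36.5%.
Pro-rata value split: in-quota = $200,194.80 × 1,330/2,665 = $99,909.60; over-quota = $200,194.80 − $99,909.60 = $100,285.20.
In-quota duty = $99,909.60 × 8.5% = $8,492.32. Over-quota duty = $100,285.20 × 36.5% = $36,604.10.
Line duty = $8,492.32 + $36,604.10 = $45,096.42.
Line 3 (6361.62.09, Oristan, 956 liters, $156,994.32):
Base rate for 6361.62.09 is 22%.
6361.62.09 has an FTA preferential rate, but origin Oristan is not Coron; base rate stands.
Duty = $156,994.32 × 22% = $34,538.75.
Total = $34,149.72 + $45,096.42 + $34,538.75 = $113,784.89.

$113,784.89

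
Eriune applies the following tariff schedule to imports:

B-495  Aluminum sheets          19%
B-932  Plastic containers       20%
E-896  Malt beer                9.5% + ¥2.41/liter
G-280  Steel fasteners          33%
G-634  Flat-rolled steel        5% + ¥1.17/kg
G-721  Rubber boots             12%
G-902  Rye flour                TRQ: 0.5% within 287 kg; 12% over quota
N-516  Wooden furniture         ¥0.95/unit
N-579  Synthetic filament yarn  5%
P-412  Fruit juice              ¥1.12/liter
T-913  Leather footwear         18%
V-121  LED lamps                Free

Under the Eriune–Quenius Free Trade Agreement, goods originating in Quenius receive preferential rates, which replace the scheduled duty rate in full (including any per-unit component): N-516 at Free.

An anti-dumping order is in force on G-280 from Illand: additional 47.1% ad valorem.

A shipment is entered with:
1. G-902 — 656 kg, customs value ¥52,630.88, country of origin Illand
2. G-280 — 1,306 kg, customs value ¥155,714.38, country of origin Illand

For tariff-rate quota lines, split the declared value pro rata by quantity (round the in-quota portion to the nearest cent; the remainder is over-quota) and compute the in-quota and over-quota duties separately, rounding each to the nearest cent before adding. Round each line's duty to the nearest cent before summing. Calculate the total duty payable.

¥128,394.93

Line 1 (G-902, Illand, 656 kg, ¥52,630.88):
Code G-902 is under a tariff-rate quota (threshold 287 kg). In-quota: 287 kg at 0.5%; over-quota: 369 kg at 12%.
Pro-rata value split: in-quota = ¥52,630.88 × 287/656 = ¥23,026.01; over-quota = ¥52,630.88 − ¥23,026.01 = ¥29,604.87.
In-quota duty = ¥23,026.01 × 0.5% = ¥115.13. Over-quota duty = ¥29,604.87 × 12% = ¥3,552.58.
Line duty = ¥115.13 + ¥3,552.58 = ¥3,667.71.
Line 2 (G-280, Illand, 1,306 kg, ¥155,714.38):
Base rate for G-280 is 33%.
Additional duty on G-280 from Illand: +47.1%. Applied ad valorem rate: 33% + 47.1% = 80.1%.
Duty = ¥155,714.38 × 80.1% = ¥124,727.22.
Total = ¥3,667.71 + ¥124,727.22 = ¥128,394.93.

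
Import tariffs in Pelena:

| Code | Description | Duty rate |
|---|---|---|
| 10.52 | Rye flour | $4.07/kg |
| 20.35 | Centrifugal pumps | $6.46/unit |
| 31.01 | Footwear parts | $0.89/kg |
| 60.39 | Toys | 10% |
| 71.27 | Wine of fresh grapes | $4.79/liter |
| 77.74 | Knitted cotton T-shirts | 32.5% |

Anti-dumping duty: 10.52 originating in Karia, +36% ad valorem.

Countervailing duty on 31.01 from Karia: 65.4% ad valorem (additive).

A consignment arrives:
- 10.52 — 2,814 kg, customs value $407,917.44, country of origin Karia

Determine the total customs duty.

$158,303.26

Line 1 (10.52, Karia, 2,814 kg, $407,917.44):
Base rate for 10.52 is $4.07/kg.
Additional duty on 10.52 from Karia: +36% ad valorem. Applied ad valorem rate = 36%.
Duty = $407,917.44 × 36% + 2,814 × $4.07 = $158,303.26.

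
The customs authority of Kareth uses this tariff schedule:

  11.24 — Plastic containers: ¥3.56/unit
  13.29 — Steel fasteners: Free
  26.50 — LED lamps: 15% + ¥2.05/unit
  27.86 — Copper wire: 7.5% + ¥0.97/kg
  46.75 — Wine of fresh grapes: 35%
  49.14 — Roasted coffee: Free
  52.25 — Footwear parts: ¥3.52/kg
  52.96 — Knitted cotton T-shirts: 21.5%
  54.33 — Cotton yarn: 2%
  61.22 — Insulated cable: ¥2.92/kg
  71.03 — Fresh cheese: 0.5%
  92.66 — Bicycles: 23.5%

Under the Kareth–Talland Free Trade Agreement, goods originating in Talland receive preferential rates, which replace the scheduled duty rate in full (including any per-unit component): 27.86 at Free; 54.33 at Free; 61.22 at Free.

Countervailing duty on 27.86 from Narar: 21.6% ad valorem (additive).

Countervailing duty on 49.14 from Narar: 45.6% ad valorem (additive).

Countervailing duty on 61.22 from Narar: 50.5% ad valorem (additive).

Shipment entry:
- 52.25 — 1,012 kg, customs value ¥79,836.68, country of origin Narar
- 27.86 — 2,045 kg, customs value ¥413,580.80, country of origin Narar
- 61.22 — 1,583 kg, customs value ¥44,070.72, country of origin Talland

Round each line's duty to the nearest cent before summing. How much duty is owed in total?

Line 1 (52.25, Narar, 1,012 kg, ¥79,836.68):
Base rate for 52.25 is ¥3.52/kg.
Duty = 1,012 × ¥3.52 = ¥3,562.24.
Line 2 (27.86, Narar, 2,045 kg, ¥413,580.80):
Base rate for 27.86 is 7.5% + ¥0.97/kg.
27.86 has an FTA preferential rate, but origin Narar is not Talland; base rate stands.
Additional duty on 27.86 from Narar: +21.6%. Applied ad valorem rate: 7.5% + 21.6% = 29.1%.
Duty = ¥413,580.80 × 29.1% + 2,045 × ¥0.97 = ¥122,335.66.
Line 3 (61.22, Talland, 1,583 kg, ¥44,070.72):
Base rate for 61.22 is ¥2.92/kg.
Origin Talland qualifies under the Kareth–Talland agreement and 61.22 is covered: preferential rate Free applies instead.
The additional-duty order on 61.22 targets Narar, not Talland; it does not apply.
Duty = ¥44,070.72 × 0% = ¥0.00.
Total = ¥3,562.24 + ¥122,335.66 + ¥0.00 = ¥125,897.90.

¥125,897.90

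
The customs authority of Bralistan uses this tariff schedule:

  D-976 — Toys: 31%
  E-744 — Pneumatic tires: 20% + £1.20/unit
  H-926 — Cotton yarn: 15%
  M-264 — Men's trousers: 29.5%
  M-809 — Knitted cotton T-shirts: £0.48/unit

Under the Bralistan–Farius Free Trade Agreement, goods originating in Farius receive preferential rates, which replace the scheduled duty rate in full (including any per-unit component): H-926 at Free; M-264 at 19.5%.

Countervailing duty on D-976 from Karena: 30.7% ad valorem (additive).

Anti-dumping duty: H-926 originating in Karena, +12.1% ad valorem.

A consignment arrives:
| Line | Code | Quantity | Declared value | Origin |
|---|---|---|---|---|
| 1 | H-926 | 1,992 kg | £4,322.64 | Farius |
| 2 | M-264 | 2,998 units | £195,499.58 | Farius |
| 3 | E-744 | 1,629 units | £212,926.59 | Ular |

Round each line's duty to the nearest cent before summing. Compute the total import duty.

£82,662.54

Line 1 (H-926, Farius, 1,992 kg, £4,322.64):
Base rate for H-926 is 15%.
Origin Farius qualifies under the Bralistan–Farius agreement and H-926 is covered: preferential rate Free applies instead.
The additional-duty order on H-926 targets Karena, not Farius; it does not apply.
Duty = £4,322.64 × 0% = £0.00.
Line 2 (M-264, Farius, 2,998 units, £195,499.58):
Base rate for M-264 is 29.5%.
Origin Farius qualifies under the Bralistan–Farius agreement and M-264 is covered: preferential rate 19.5% applies instead.
Duty = £195,499.58 × 19.5% = £38,122.42.
Line 3 (E-744, Ular, 1,629 units, £212,926.59):
Base rate for E-744 is 20% + £1.20/unit.
Duty = £212,926.59 × 20% + 1,629 × £1.20 = £44,540.12.
Total = £0.00 + £38,122.42 + £44,540.12 = £82,662.54.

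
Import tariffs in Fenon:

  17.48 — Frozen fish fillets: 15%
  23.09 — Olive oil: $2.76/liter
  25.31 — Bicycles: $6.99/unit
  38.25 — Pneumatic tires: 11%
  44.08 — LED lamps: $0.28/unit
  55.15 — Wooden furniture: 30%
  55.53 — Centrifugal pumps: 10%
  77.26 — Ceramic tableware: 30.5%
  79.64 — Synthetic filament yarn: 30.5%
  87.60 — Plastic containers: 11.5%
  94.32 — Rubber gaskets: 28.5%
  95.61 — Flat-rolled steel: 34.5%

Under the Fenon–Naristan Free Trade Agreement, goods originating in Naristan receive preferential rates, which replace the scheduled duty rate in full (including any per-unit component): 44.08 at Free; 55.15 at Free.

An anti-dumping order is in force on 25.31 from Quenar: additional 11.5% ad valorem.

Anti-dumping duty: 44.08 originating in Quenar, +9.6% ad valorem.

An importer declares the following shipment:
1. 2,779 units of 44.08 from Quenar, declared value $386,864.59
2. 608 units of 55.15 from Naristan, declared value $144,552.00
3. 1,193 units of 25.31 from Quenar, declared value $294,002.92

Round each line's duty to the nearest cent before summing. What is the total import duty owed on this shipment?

Line 1 (44.08, Quenar, 2,779 units, $386,864.59):
Base rate for 44.08 is $0.28/unit.
44.08 has an FTA preferential rate, but origin Quenar is not Naristan; base rate stands.
Additional duty on 44.08 from Quenar: +9.6% ad valorem. Applied ad valorem rate = 9.6%.
Duty = $386,864.59 × 9.6% + 2,779 × $0.28 = $37,917.12.
Line 2 (55.15, Naristan, 608 units, $144,552.00):
Base rate for 55.15 is 30%.
Origin Naristan qualifies under the Fenon–Naristan agreement and 55.15 is covered: preferential rate Free applies instead.
Duty = $144,552.00 × 0% = $0.00.
Line 3 (25.31, Quenar, 1,193 units, $294,002.92):
Base rate for 25.31 is $6.99/unit.
Additional duty on 25.31 from Quenar: +11.5% ad valorem. Applied ad valorem rate = 11.5%.
Duty = $294,002.92 × 11.5% + 1,193 × $6.99 = $42,149.41.
Total = $37,917.12 + $0.00 + $42,149.41 = $80,066.53.

$80,066.53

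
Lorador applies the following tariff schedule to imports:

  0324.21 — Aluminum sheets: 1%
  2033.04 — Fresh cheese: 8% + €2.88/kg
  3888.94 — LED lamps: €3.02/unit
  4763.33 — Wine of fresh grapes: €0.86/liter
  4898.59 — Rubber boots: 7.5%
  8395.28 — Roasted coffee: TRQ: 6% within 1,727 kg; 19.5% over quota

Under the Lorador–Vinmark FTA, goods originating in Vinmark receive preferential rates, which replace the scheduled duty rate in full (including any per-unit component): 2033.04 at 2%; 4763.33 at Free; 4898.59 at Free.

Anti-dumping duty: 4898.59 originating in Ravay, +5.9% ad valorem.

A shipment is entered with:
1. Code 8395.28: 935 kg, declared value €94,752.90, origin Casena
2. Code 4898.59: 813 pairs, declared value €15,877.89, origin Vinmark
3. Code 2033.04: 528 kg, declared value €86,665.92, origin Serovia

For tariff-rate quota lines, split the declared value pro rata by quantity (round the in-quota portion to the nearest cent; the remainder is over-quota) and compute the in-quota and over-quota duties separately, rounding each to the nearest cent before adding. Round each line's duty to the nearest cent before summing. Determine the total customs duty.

€14,139.08

Line 1 (8395.28, Casena, 935 kg, €94,752.90):
Code 8395.28 is under a tariff-rate quota (threshold 1,727 kg). Quantity 935 kg is within the quota, so the in-quota rate 6% applies to the full value.
Duty = €94,752.90 × 6% = €5,685.17.
Line 2 (4898.59, Vinmark, 813 pairs, €15,877.89):
Base rate for 4898.59 is 7.5%.
Origin Vinmark qualifies under the Lorador–Vinmark agreement and 4898.59 is covered: preferential rate Free applies instead.
The additional-duty order on 4898.59 targets Ravay, not Vinmark; it does not apply.
Duty = €15,877.89 × 0% = €0.00.
Line 3 (2033.04, Serovia, 528 kg, €86,665.92):
Base rate for 2033.04 is 8% + €2.88/kg.
2033.04 has an FTA preferential rate, but origin Serovia is not Vinmark; base rate stands.
Duty = €86,665.92 × 8% + 528 × €2.88 = €8,453.91.
Total = €5,685.17 + €0.00 + €8,453.91 = €14,139.08.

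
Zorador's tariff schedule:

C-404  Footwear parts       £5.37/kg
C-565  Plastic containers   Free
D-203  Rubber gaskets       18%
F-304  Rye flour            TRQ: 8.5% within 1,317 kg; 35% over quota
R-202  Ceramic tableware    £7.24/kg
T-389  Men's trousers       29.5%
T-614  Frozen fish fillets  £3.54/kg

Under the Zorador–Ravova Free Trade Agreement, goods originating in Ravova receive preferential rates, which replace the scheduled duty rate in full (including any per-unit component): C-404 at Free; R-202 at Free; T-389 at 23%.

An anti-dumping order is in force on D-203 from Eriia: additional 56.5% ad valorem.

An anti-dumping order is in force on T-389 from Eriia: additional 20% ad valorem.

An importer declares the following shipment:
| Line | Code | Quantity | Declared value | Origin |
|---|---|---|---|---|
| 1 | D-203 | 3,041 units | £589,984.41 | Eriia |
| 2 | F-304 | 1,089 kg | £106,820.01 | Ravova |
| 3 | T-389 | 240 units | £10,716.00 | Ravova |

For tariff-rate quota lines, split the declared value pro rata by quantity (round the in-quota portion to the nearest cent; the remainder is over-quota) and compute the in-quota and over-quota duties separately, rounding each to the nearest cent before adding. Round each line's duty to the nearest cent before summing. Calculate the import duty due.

£451,082.77

Line 1 (D-203, Eriia, 3,041 units, £589,984.41):
Base rate for D-203 is 18%.
Additional duty on D-203 from Eriia: +56.5%. Applied ad valorem rate: 18% + 56.5% = 74.5%.
Duty = £589,984.41 × 74.5% = £439,538.39.
Line 2 (F-304, Ravova, 1,089 kg, £106,820.01):
Code F-304 is under a tariff-rate quota (threshold 1,317 kg). Quantity 1,089 kg is within the quota, so the in-quota rate 8.5% applies to the full value.
Duty = £106,820.01 × 8.5% = £9,079.70.
Line 3 (T-389, Ravova, 240 units, £10,716.00):
Base rate for T-389 is 29.5%.
Origin Ravova qualifies under the Zorador–Ravova agreement and T-389 is covered: preferential rate 23% applies instead.
The additional-duty order on T-389 targets Eriia, not Ravova; it does not apply.
Duty = £10,716.00 × 23% = £2,464.68.
Total = £439,538.39 + £9,079.70 + £2,464.68 = £451,082.77.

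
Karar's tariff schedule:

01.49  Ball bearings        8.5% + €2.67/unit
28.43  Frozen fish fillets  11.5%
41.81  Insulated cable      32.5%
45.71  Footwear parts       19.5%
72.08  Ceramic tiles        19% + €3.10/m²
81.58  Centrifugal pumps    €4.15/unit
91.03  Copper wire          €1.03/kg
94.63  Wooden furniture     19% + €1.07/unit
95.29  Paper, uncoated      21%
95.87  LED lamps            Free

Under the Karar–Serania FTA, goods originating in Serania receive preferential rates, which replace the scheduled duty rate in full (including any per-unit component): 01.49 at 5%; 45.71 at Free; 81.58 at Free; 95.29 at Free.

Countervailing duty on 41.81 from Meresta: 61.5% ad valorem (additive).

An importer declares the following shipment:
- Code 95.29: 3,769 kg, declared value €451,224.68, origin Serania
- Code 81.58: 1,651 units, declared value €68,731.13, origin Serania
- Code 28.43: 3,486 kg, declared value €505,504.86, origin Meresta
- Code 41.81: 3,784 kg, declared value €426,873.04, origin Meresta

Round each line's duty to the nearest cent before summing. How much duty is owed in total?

€459,393.72

Line 1 (95.29, Serania, 3,769 kg, €451,224.68):
Base rate for 95.29 is 21%.
Origin Serania qualifies under the Karar–Serania agreement and 95.29 is covered: preferential rate Free applies instead.
Duty = €451,224.68 × 0% = €0.00.
Line 2 (81.58, Serania, 1,651 units, €68,731.13):
Base rate for 81.58 is €4.15/unit.
Origin Serania qualifies under the Karar–Serania agreement and 81.58 is covered: preferential rate Free applies instead.
Duty = €68,731.13 × 0% = €0.00.
Line 3 (28.43, Meresta, 3,486 kg, €505,504.86):
Base rate for 28.43 is 11.5%.
Duty = €505,504.86 × 11.5% = €58,133.06.
Line 4 (41.81, Meresta, 3,784 kg, €426,873.04):
Base rate for 41.81 is 32.5%.
Additional duty on 41.81 from Meresta: +61.5%. Applied ad valorem rate: 32.5% + 61.5% = 94%.
Duty = €426,873.04 × 94% = €401,260.66.
Total = €0.00 + €0.00 + €58,133.06 + €401,260.66 = €459,393.72.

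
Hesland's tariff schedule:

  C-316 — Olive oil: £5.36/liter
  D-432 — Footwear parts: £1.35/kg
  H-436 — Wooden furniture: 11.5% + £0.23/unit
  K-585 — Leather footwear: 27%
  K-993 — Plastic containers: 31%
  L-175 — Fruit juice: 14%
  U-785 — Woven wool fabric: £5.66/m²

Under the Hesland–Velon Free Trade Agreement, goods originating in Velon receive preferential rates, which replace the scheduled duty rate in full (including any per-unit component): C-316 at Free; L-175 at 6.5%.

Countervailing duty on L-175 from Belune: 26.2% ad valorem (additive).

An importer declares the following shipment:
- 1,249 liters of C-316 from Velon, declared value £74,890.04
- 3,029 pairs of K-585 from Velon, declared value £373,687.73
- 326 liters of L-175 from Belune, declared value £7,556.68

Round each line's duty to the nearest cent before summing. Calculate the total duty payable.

£103,933.48

Line 1 (C-316, Velon, 1,249 liters, £74,890.04):
Base rate for C-316 is £5.36/liter.
Origin Velon qualifies under the Hesland–Velon agreement and C-316 is covered: preferential rate Free applies instead.
Duty = £74,890.04 × 0% = £0.00.
Line 2 (K-585, Velon, 3,029 pairs, £373,687.73):
Base rate for K-585 is 27%.
Origin Velon is the FTA partner but K-585 is not on the preference list; base rate stands.
Duty = £373,687.73 × 27% = £100,895.69.
Line 3 (L-175, Belune, 326 liters, £7,556.68):
Base rate for L-175 is 14%.
L-175 has an FTA preferential rate, but origin Belune is not Velon; base rate stands.
Additional duty on L-175 from Belune: +26.2%. Applied ad valorem rate: 14% + 26.2% = 40.2%.
Duty = £7,556.68 × 40.2% = £3,037.79.
Total = £0.00 + £100,895.69 + £3,037.79 = £103,933.48.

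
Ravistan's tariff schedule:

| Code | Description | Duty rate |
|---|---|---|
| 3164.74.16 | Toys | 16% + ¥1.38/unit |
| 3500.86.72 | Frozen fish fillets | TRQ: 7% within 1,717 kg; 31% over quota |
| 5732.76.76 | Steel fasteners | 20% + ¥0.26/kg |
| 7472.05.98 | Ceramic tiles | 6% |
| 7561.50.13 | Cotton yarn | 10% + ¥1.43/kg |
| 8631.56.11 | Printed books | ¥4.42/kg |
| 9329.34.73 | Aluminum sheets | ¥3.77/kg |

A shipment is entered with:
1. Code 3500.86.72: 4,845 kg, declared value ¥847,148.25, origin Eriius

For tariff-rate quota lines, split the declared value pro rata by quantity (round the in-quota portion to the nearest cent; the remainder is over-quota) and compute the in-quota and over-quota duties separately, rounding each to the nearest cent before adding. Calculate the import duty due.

¥190,563.77

Line 1 (3500.86.72, Eriius, 4,845 kg, ¥847,148.25):
Code 3500.86.72 is under a tariff-rate quota (threshold 1,717 kg). In-quota: 1,717 kg at 7%; over-quota: 3,128 kg at 31%.
Pro-rata value split: in-quota = ¥847,148.25 × 1,717/4,845 = ¥300,217.45; over-quota = ¥847,148.25 − ¥300,217.45 = ¥546,930.80.
In-quota duty = ¥300,217.45 × 7% = ¥21,015.22. Over-quota duty = ¥546,930.80 × 31% = ¥169,548.55.
Line duty = ¥21,015.22 + ¥169,548.55 = ¥190,563.77.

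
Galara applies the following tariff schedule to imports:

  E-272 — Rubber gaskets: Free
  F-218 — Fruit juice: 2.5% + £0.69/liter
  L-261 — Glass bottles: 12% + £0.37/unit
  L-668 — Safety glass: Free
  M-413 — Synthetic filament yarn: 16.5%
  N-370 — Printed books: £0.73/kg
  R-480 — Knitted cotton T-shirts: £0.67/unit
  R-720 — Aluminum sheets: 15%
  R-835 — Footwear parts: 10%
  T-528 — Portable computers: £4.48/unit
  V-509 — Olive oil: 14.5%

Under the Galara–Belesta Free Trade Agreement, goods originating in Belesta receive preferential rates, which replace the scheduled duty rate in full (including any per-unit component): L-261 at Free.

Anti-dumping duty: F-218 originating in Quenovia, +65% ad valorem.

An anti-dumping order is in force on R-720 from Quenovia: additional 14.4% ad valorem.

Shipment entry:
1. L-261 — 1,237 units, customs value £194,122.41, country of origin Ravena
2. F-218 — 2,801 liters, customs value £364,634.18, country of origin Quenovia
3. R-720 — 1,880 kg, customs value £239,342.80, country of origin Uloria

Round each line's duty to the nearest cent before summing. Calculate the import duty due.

£307,714.56

Line 1 (L-261, Ravena, 1,237 units, £194,122.41):
Base rate for L-261 is 12% + £0.37/unit.
L-261 has an FTA preferential rate, but origin Ravena is not Belesta; base rate stands.
Duty = £194,122.41 × 12% + 1,237 × £0.37 = £23,752.38.
Line 2 (F-218, Quenovia, 2,801 liters, £364,634.18):
Base rate for F-218 is 2.5% + £0.69/liter.
Additional duty on F-218 from Quenovia: +65%. Applied ad valorem rate: 2.5% + 65% = 67.5%.
Duty = £364,634.18 × 67.5% + 2,801 × £0.69 = £248,060.76.
Line 3 (R-720, Uloria, 1,880 kg, £239,342.80):
Base rate for R-720 is 15%.
The additional-duty order on R-720 targets Quenovia, not Uloria; it does not apply.
Duty = £239,342.80 × 15% = £35,901.42.
Total = £23,752.38 + £248,060.76 + £35,901.42 = £307,714.56.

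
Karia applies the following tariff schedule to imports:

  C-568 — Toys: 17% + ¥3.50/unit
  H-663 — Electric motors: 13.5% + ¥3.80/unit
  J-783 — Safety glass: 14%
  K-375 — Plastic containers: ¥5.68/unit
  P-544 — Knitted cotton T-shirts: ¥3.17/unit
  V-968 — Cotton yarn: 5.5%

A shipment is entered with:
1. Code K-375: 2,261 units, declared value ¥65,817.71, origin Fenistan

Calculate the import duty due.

Line 1 (K-375, Fenistan, 2,261 units, ¥65,817.71):
Base rate for K-375 is ¥5.68/unit.
Duty = 2,261 × ¥5.68 = ¥12,842.48.

¥12,842.48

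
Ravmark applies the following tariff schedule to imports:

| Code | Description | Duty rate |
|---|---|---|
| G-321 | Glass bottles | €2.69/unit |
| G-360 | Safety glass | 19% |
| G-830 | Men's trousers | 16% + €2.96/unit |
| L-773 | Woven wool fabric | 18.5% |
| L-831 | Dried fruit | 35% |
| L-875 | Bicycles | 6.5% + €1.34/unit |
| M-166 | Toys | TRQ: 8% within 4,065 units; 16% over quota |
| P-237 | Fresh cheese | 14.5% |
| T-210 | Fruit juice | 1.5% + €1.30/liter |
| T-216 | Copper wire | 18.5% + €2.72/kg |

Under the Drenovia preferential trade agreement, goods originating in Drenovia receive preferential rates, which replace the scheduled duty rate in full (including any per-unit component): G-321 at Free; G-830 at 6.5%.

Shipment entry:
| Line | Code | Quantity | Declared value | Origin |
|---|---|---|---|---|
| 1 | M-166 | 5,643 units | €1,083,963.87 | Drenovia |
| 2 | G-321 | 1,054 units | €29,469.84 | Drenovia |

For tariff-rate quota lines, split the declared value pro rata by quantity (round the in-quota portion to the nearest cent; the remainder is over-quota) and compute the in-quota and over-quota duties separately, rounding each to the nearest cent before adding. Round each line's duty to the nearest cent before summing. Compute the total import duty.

€110,966.55

Line 1 (M-166, Drenovia, 5,643 units, €1,083,963.87):
Code M-166 is under a tariff-rate quota (threshold 4,065 units). In-quota: 4,065 units at 8%; over-quota: 1,578 units at 16%.
Pro-rata value split: in-quota = €1,083,963.87 × 4,065/5,643 = €780,845.85; over-quota = €1,083,963.87 − €780,845.85 = €303,118.02.
In-quota duty = €780,845.85 × 8% = €62,467.67. Over-quota duty = €303,118.02 × 16% = €48,498.88.
Line duty = €62,467.67 + €48,498.88 = €110,966.55.
Line 2 (G-321, Drenovia, 1,054 units, €29,469.84):
Base rate for G-321 is €2.69/unit.
Origin Drenovia qualifies under the Ravmark–Drenovia agreement and G-321 is covered: preferential rate Free applies instead.
Duty = €29,469.84 × 0% = €0.00.
Total = €110,966.55 + €0.00 = €110,966.55.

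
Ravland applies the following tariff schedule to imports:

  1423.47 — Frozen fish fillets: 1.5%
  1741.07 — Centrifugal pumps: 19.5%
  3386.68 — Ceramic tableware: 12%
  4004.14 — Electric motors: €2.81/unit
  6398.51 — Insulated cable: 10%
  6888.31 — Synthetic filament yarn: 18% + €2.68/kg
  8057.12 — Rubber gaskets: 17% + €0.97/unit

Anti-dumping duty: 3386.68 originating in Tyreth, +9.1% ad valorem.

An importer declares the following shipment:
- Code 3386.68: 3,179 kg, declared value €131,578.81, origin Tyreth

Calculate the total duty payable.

€27,763.13

Line 1 (3386.68, Tyreth, 3,179 kg, €131,578.81):
Base rate for 3386.68 is 12%.
Additional duty on 3386.68 from Tyreth: +9.1%. Applied ad valorem rate: 12% + 9.1% = 21.1%.
Duty = €131,578.81 × 21.1% = €27,763.13.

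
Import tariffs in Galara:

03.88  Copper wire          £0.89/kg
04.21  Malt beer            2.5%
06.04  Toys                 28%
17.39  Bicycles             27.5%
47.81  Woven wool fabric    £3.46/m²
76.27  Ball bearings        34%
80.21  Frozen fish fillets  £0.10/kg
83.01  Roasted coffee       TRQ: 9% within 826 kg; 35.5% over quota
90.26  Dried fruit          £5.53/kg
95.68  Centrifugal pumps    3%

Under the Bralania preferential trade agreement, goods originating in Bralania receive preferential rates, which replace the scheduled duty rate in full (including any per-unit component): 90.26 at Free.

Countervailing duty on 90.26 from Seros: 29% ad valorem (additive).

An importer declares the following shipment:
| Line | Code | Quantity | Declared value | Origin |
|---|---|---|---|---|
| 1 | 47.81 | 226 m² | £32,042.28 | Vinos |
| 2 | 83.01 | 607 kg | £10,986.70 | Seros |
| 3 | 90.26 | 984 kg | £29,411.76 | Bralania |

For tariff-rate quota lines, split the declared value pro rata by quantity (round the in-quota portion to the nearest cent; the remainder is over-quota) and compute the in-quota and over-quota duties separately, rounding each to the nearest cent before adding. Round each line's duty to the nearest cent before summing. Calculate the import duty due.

Line 1 (47.81, Vinos, 226 m², £32,042.28):
Base rate for 47.81 is £3.46/m².
Duty = 226 × £3.46 = £781.96.
Line 2 (83.01, Seros, 607 kg, £10,986.70):
Code 83.01 is under a tariff-rate quota (threshold 826 kg). Quantity 607 kg is within the quota, so the in-quota rate 9% applies to the full value.
Duty = £10,986.70 × 9% = £988.80.
Line 3 (90.26, Bralania, 984 kg, £29,411.76):
Base rate for 90.26 is £5.53/kg.
Origin Bralania qualifies under the Galara–Bralania agreement and 90.26 is covered: preferential rate Free applies instead.
The additional-duty order on 90.26 targets Seros, not Bralania; it does not apply.
Duty = £29,411.76 × 0% = £0.00.
Total = £781.96 + £988.80 + £0.00 = £1,770.76.

£1,770.76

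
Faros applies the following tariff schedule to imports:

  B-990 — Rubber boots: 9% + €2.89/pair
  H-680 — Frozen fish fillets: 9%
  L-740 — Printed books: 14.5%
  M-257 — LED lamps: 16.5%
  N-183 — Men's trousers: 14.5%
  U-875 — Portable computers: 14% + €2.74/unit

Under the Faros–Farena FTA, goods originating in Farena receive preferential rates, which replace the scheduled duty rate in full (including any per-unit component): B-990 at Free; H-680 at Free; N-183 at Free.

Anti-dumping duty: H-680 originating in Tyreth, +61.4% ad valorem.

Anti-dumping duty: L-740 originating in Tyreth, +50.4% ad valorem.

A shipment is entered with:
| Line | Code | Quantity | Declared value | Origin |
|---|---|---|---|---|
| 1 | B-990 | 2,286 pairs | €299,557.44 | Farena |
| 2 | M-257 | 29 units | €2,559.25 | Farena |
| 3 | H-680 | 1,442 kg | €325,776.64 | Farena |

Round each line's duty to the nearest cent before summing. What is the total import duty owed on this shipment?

Line 1 (B-990, Farena, 2,286 pairs, €299,557.44):
Base rate for B-990 is 9% + €2.89/pair.
Origin Farena qualifies under the Faros–Farena agreement and B-990 is covered: preferential rate Free applies instead.
Duty = €299,557.44 × 0% = €0.00.
Line 2 (M-257, Farena, 29 units, €2,559.25):
Base rate for M-257 is 16.5%.
Origin Farena is the FTA partner but M-257 is not on the preference list; base rate stands.
Duty = €2,559.25 × 16.5% = €422.28.
Line 3 (H-680, Farena, 1,442 kg, €325,776.64):
Base rate for H-680 is 9%.
Origin Farena qualifies under the Faros–Farena agreement and H-680 is covered: preferential rate Free applies instead.
The additional-duty order on H-680 targets Tyreth, not Farena; it does not apply.
Duty = €325,776.64 × 0% = €0.00.
Total = €0.00 + €422.28 + €0.00 = €422.28.

€422.28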